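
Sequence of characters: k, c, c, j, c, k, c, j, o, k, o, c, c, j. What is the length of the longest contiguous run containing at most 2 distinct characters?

[k] 1 distinct, len 1
[k, c] 2 distinct, len 2
[k, c, c] 2 distinct, len 3
[c, c, j] 2 distinct, len 3
[c, c, j, c] 2 distinct, len 4
[c, k] 2 distinct, len 2
[c, k, c] 2 distinct, len 3
[c, j] 2 distinct, len 2
[j, o] 2 distinct, len 2
[o, k] 2 distinct, len 2
[o, k, o] 2 distinct, len 3
[o, c] 2 distinct, len 2
[o, c, c] 2 distinct, len 3
[c, c, j] 2 distinct, len 3
Longest length with ≤2 distinct: 4.

4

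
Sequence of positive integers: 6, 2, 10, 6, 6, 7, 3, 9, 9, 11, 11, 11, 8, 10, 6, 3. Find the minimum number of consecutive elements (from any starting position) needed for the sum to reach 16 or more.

2

add 6: running sum 6 < 16
add 2: running sum 8 < 16
add 10: shortest ending here [6, 2, 10] sum 18, len 3
add 6: shortest ending here [10, 6] sum 16, len 2
add 6: shortest ending here [10, 6, 6] sum 22, len 3
add 7: shortest ending here [6, 6, 7] sum 19, len 3
add 3: shortest ending here [6, 7, 3] sum 16, len 3
add 9: shortest ending here [7, 3, 9] sum 19, len 3
add 9: shortest ending here [9, 9] sum 18, len 2
add 11: shortest ending here [9, 11] sum 20, len 2
add 11: shortest ending here [11, 11] sum 22, len 2
add 11: shortest ending here [11, 11] sum 22, len 2
add 8: shortest ending here [11, 8] sum 19, len 2
add 10: shortest ending here [8, 10] sum 18, len 2
add 6: shortest ending here [10, 6] sum 16, len 2
add 3: shortest ending here [10, 6, 3] sum 19, len 3
Shortest qualifying length: 2.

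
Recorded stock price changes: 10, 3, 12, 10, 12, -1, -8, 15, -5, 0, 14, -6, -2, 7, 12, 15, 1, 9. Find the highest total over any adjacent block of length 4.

37

10 3 12 10 → sum 35
3 12 10 12 → sum 37
12 10 12 -1 → sum 33
10 12 -1 -8 → sum 13
12 -1 -8 15 → sum 18
-1 -8 15 -5 → sum 1
-8 15 -5 0 → sum 2
15 -5 0 14 → sum 24
-5 0 14 -6 → sum 3
0 14 -6 -2 → sum 6
14 -6 -2 7 → sum 13
-6 -2 7 12 → sum 11
-2 7 12 15 → sum 32
7 12 15 1 → sum 35
12 15 1 9 → sum 37
Highest of these is 37.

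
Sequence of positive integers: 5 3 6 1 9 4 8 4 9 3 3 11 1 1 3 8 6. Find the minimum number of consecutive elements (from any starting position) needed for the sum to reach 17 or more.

3

add 5: running sum 5 < 17
add 3: running sum 8 < 17
add 6: running sum 14 < 17
add 1: running sum 15 < 17
end 4: [3, 6, 1, 9] sum 19, len 4
end 5: [6, 1, 9, 4] sum 20, len 4
end 6: [9, 4, 8] sum 21, len 3
end 7: [9, 4, 8, 4] sum 25, len 4
end 8: [8, 4, 9] sum 21, len 3
end 9: [8, 4, 9, 3] sum 24, len 4
end 10: [4, 9, 3, 3] sum 19, len 4
end 11: [3, 3, 11] sum 17, len 3
end 12: [3, 3, 11, 1] sum 18, len 4
end 13: [3, 3, 11, 1, 1] sum 19, len 5
end 14: [3, 11, 1, 1, 3] sum 19, len 5
end 15: [11, 1, 1, 3, 8] sum 24, len 5
end 16: [3, 8, 6] sum 17, len 3
Shortest qualifying length: 3.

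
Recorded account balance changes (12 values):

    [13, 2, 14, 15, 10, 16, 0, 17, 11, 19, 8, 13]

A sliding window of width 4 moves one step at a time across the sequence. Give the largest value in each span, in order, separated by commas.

15, 15, 16, 16, 17, 17, 19, 19, 19

(13, 2, 14, 15) → max 15
(2, 14, 15, 10) → max 15
(14, 15, 10, 16) → max 16
(15, 10, 16, 0) → max 16
(10, 16, 0, 17) → max 17
(16, 0, 17, 11) → max 17
(0, 17, 11, 19) → max 19
(17, 11, 19, 8) → max 19
(11, 19, 8, 13) → max 19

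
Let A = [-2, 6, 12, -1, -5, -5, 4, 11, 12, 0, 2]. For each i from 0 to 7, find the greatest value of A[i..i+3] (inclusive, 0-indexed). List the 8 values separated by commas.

Sliding a size-4 window across the 11 values:
-2 6 12 -1 → max 12
6 12 -1 -5 → max 12
12 -1 -5 -5 → max 12
-1 -5 -5 4 → max 4
-5 -5 4 11 → max 11
-5 4 11 12 → max 12
4 11 12 0 → max 12
11 12 0 2 → max 12

12, 12, 12, 4, 11, 12, 12, 12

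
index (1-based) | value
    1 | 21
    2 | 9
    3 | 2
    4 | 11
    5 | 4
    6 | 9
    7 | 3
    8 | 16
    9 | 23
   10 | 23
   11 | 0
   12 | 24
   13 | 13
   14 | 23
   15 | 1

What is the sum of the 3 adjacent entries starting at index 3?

Elements at indices 3..5: 2, 11, 4
sum(2, 11, 4) = 17

17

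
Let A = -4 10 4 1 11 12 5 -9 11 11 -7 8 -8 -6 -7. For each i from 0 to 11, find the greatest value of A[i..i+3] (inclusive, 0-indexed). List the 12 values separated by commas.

-4 10 4 1 → max 10
10 4 1 11 → max 11
4 1 11 12 → max 12
1 11 12 5 → max 12
11 12 5 -9 → max 12
12 5 -9 11 → max 12
5 -9 11 11 → max 11
-9 11 11 -7 → max 11
11 11 -7 8 → max 11
11 -7 8 -8 → max 11
-7 8 -8 -6 → max 8
8 -8 -6 -7 → max 8

10, 11, 12, 12, 12, 12, 11, 11, 11, 11, 8, 8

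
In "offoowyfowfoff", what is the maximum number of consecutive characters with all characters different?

[o] len 1
[o, f] len 2
[f] len 1
[f, o] len 2
[o] len 1
[o, w] len 2
[o, w, y] len 3
[o, w, y, f] len 4
[w, y, f, o] len 4
[y, f, o, w] len 4
[o, w, f] len 3
[w, f, o] len 3
[o, f] len 2
[f] len 1
Longest all-distinct length: 4.

4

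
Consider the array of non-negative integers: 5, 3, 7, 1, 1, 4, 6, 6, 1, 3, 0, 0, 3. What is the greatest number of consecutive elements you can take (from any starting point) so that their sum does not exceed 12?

5

Extend to the right; shrink from the left whenever the sum exceeds 12:
→ 5: sum 5, len 1
→ 3: sum 8, len 2
→ 7 (dropped 5): sum 10, len 2
→ 1: sum 11, len 3
→ 1: sum 12, len 4
→ 4 (dropped 3, 7): sum 6, len 3
→ 6: sum 12, len 4
→ 6 (dropped 1, 1, 4): sum 12, len 2
→ 1 (dropped 6): sum 7, len 2
→ 3: sum 10, len 3
→ 0: sum 10, len 4
→ 0: sum 10, len 5
→ 3 (dropped 6): sum 7, len 5
Longest length seen: 5.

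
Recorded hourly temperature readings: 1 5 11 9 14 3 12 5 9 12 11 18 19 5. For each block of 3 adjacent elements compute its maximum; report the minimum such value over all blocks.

11

Each size-3 window and its max:
(1, 5, 11) → max 11
(5, 11, 9) → max 11
(11, 9, 14) → max 14
(9, 14, 3) → max 14
(14, 3, 12) → max 14
(3, 12, 5) → max 12
(12, 5, 9) → max 12
(5, 9, 12) → max 12
(9, 12, 11) → max 12
(12, 11, 18) → max 18
(11, 18, 19) → max 19
(18, 19, 5) → max 19
Minimum of these is 11.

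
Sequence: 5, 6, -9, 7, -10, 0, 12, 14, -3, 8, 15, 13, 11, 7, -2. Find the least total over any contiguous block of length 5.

-6

[5, 6, -9, 7, -10] → sum -1
[6, -9, 7, -10, 0] → sum -6
[-9, 7, -10, 0, 12] → sum 0
[7, -10, 0, 12, 14] → sum 23
[-10, 0, 12, 14, -3] → sum 13
[0, 12, 14, -3, 8] → sum 31
[12, 14, -3, 8, 15] → sum 46
[14, -3, 8, 15, 13] → sum 47
[-3, 8, 15, 13, 11] → sum 44
[8, 15, 13, 11, 7] → sum 54
[15, 13, 11, 7, -2] → sum 44
Least of these is -6.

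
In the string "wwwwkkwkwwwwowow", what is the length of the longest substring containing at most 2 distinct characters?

12

add w: window [w] (1 distinct), len 1
add w: window [w, w] (1 distinct), len 2
add w: window [w, w, w] (1 distinct), len 3
add w: window [w, w, w, w] (1 distinct), len 4
add k: window [w, w, w, w, k] (2 distinct), len 5
add k: window [w, w, w, w, k, k] (2 distinct), len 6
add w: window [w, w, w, w, k, k, w] (2 distinct), len 7
add k: window [w, w, w, w, k, k, w, k] (2 distinct), len 8
add w: window [w, w, w, w, k, k, w, k, w] (2 distinct), len 9
add w: window [w, w, w, w, k, k, w, k, w, w] (2 distinct), len 10
add w: window [w, w, w, w, k, k, w, k, w, w, w] (2 distinct), len 11
add w: window [w, w, w, w, k, k, w, k, w, w, w, w] (2 distinct), len 12
add o: window [w, w, w, w, o] (2 distinct), len 5
add w: window [w, w, w, w, o, w] (2 distinct), len 6
add o: window [w, w, w, w, o, w, o] (2 distinct), len 7
add w: window [w, w, w, w, o, w, o, w] (2 distinct), len 8
Longest length with ≤2 distinct: 12.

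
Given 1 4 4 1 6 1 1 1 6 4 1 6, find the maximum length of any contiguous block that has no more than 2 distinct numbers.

Extend right; when distinct count exceeds 2, shrink from the left:
add 1: window [1] (1 distinct), len 1
add 4: window [1, 4] (2 distinct), len 2
add 4: window [1, 4, 4] (2 distinct), len 3
add 1: window [1, 4, 4, 1] (2 distinct), len 4
add 6: window [1, 6] (2 distinct), len 2
add 1: window [1, 6, 1] (2 distinct), len 3
add 1: window [1, 6, 1, 1] (2 distinct), len 4
add 1: window [1, 6, 1, 1, 1] (2 distinct), len 5
add 6: window [1, 6, 1, 1, 1, 6] (2 distinct), len 6
add 4: window [6, 4] (2 distinct), len 2
add 1: window [4, 1] (2 distinct), len 2
add 6: window [1, 6] (2 distinct), len 2
Longest length with ≤2 distinct: 6.

6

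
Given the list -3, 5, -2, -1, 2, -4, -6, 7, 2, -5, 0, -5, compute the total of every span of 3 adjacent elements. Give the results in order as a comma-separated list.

0, 2, -1, -3, -8, -3, 3, 4, -3, -10

Sliding a size-3 window across the 12 values:
-3 5 -2 → sum 0
5 -2 -1 → sum 2
-2 -1 2 → sum -1
-1 2 -4 → sum -3
2 -4 -6 → sum -8
-4 -6 7 → sum -3
-6 7 2 → sum 3
7 2 -5 → sum 4
2 -5 0 → sum -3
-5 0 -5 → sum -10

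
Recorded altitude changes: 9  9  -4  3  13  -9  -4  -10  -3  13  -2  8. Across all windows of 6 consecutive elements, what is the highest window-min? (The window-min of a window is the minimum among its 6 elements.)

Window mins for each of the 7 positions:
(9, 9, -4, 3, 13, -9) → min -9
(9, -4, 3, 13, -9, -4) → min -9
(-4, 3, 13, -9, -4, -10) → min -10
(3, 13, -9, -4, -10, -3) → min -10
(13, -9, -4, -10, -3, 13) → min -10
(-9, -4, -10, -3, 13, -2) → min -10
(-4, -10, -3, 13, -2, 8) → min -10
Highest of these is -9.

-9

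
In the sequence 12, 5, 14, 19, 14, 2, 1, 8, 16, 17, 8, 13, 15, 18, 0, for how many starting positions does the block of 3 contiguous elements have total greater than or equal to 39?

[12, 5, 14] → sum 31
[5, 14, 19] → sum 38
[14, 19, 14] → sum 47  ≥ 39 ✓
[19, 14, 2] → sum 35
[14, 2, 1] → sum 17
[2, 1, 8] → sum 11
[1, 8, 16] → sum 25
[8, 16, 17] → sum 41  ≥ 39 ✓
[16, 17, 8] → sum 41  ≥ 39 ✓
[17, 8, 13] → sum 38
[8, 13, 15] → sum 36
[13, 15, 18] → sum 46  ≥ 39 ✓
[15, 18, 0] → sum 33
4 windows satisfy the condition.

4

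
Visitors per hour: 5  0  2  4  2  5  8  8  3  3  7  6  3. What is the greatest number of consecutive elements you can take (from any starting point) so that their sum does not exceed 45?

10

add 5: [5] sum 5, len 1
add 0: [5, 0] sum 5, len 2
add 2: [5, 0, 2] sum 7, len 3
add 4: [5, 0, 2, 4] sum 11, len 4
add 2: [5, 0, 2, 4, 2] sum 13, len 5
add 5: [5, 0, 2, 4, 2, 5] sum 18, len 6
add 8: [5, 0, 2, 4, 2, 5, 8] sum 26, len 7
add 8: [5, 0, 2, 4, 2, 5, 8, 8] sum 34, len 8
add 3: [5, 0, 2, 4, 2, 5, 8, 8, 3] sum 37, len 9
add 3: [5, 0, 2, 4, 2, 5, 8, 8, 3, 3] sum 40, len 10
add 7: [0, 2, 4, 2, 5, 8, 8, 3, 3, 7] sum 42, len 10
add 6: [2, 5, 8, 8, 3, 3, 7, 6] sum 42, len 8
add 3: [2, 5, 8, 8, 3, 3, 7, 6, 3] sum 45, len 9
Longest length seen: 10.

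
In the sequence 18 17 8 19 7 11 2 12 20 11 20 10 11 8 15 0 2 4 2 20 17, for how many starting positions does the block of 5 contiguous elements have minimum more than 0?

12

[18, 17, 8, 19, 7] → min 7  > 0 ✓
[17, 8, 19, 7, 11] → min 7  > 0 ✓
[8, 19, 7, 11, 2] → min 2  > 0 ✓
[19, 7, 11, 2, 12] → min 2  > 0 ✓
[7, 11, 2, 12, 20] → min 2  > 0 ✓
[11, 2, 12, 20, 11] → min 2  > 0 ✓
[2, 12, 20, 11, 20] → min 2  > 0 ✓
[12, 20, 11, 20, 10] → min 10  > 0 ✓
[20, 11, 20, 10, 11] → min 10  > 0 ✓
[11, 20, 10, 11, 8] → min 8  > 0 ✓
[20, 10, 11, 8, 15] → min 8  > 0 ✓
[10, 11, 8, 15, 0] → min 0
[11, 8, 15, 0, 2] → min 0
[8, 15, 0, 2, 4] → min 0
[15, 0, 2, 4, 2] → min 0
[0, 2, 4, 2, 20] → min 0
[2, 4, 2, 20, 17] → min 2  > 0 ✓
12 windows satisfy the condition.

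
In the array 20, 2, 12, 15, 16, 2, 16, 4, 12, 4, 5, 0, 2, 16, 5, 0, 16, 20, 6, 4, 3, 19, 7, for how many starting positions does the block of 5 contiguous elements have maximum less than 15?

2

[20, 2, 12, 15, 16] → max 20
[2, 12, 15, 16, 2] → max 16
[12, 15, 16, 2, 16] → max 16
[15, 16, 2, 16, 4] → max 16
[16, 2, 16, 4, 12] → max 16
[2, 16, 4, 12, 4] → max 16
[16, 4, 12, 4, 5] → max 16
[4, 12, 4, 5, 0] → max 12  < 15 ✓
[12, 4, 5, 0, 2] → max 12  < 15 ✓
[4, 5, 0, 2, 16] → max 16
[5, 0, 2, 16, 5] → max 16
[0, 2, 16, 5, 0] → max 16
[2, 16, 5, 0, 16] → max 16
[16, 5, 0, 16, 20] → max 20
[5, 0, 16, 20, 6] → max 20
[0, 16, 20, 6, 4] → max 20
[16, 20, 6, 4, 3] → max 20
[20, 6, 4, 3, 19] → max 20
[6, 4, 3, 19, 7] → max 19
2 windows satisfy the condition.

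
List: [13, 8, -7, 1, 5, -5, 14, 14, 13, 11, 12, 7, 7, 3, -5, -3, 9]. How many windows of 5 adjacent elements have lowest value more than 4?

3

13 8 -7 1 5 → min -7
8 -7 1 5 -5 → min -7
-7 1 5 -5 14 → min -7
1 5 -5 14 14 → min -5
5 -5 14 14 13 → min -5
-5 14 14 13 11 → min -5
14 14 13 11 12 → min 11  > 4 ✓
14 13 11 12 7 → min 7  > 4 ✓
13 11 12 7 7 → min 7  > 4 ✓
11 12 7 7 3 → min 3
12 7 7 3 -5 → min -5
7 7 3 -5 -3 → min -5
7 3 -5 -3 9 → min -5
3 windows satisfy the condition.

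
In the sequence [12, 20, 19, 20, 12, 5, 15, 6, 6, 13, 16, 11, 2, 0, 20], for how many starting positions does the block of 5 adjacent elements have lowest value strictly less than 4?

3

12 20 19 20 12 → min 12
20 19 20 12 5 → min 5
19 20 12 5 15 → min 5
20 12 5 15 6 → min 5
12 5 15 6 6 → min 5
5 15 6 6 13 → min 5
15 6 6 13 16 → min 6
6 6 13 16 11 → min 6
6 13 16 11 2 → min 2  < 4 ✓
13 16 11 2 0 → min 0  < 4 ✓
16 11 2 0 20 → min 0  < 4 ✓
3 windows satisfy the condition.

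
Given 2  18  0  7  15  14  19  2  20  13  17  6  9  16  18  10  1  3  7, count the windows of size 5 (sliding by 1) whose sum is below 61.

2 18 0 7 15 → sum 42  < 61 ✓
18 0 7 15 14 → sum 54  < 61 ✓
0 7 15 14 19 → sum 55  < 61 ✓
7 15 14 19 2 → sum 57  < 61 ✓
15 14 19 2 20 → sum 70
14 19 2 20 13 → sum 68
19 2 20 13 17 → sum 71
2 20 13 17 6 → sum 58  < 61 ✓
20 13 17 6 9 → sum 65
13 17 6 9 16 → sum 61
17 6 9 16 18 → sum 66
6 9 16 18 10 → sum 59  < 61 ✓
9 16 18 10 1 → sum 54  < 61 ✓
16 18 10 1 3 → sum 48  < 61 ✓
18 10 1 3 7 → sum 39  < 61 ✓
9 windows satisfy the condition.

9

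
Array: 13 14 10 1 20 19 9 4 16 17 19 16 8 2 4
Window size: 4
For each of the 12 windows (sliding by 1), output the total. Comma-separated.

13 14 10 1 → sum 38
14 10 1 20 → sum 45
10 1 20 19 → sum 50
1 20 19 9 → sum 49
20 19 9 4 → sum 52
19 9 4 16 → sum 48
9 4 16 17 → sum 46
4 16 17 19 → sum 56
16 17 19 16 → sum 68
17 19 16 8 → sum 60
19 16 8 2 → sum 45
16 8 2 4 → sum 30

38, 45, 50, 49, 52, 48, 46, 56, 68, 60, 45, 30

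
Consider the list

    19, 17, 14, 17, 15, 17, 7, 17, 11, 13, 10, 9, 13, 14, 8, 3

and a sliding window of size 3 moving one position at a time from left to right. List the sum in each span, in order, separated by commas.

(19, 17, 14) → sum 50
(17, 14, 17) → sum 48
(14, 17, 15) → sum 46
(17, 15, 17) → sum 49
(15, 17, 7) → sum 39
(17, 7, 17) → sum 41
(7, 17, 11) → sum 35
(17, 11, 13) → sum 41
(11, 13, 10) → sum 34
(13, 10, 9) → sum 32
(10, 9, 13) → sum 32
(9, 13, 14) → sum 36
(13, 14, 8) → sum 35
(14, 8, 3) → sum 25

50, 48, 46, 49, 39, 41, 35, 41, 34, 32, 32, 36, 35, 25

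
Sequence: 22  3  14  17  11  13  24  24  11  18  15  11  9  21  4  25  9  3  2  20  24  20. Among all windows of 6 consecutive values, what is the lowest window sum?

63

22 3 14 17 11 13 → sum 80
3 14 17 11 13 24 → sum 82
14 17 11 13 24 24 → sum 103
17 11 13 24 24 11 → sum 100
11 13 24 24 11 18 → sum 101
13 24 24 11 18 15 → sum 105
24 24 11 18 15 11 → sum 103
24 11 18 15 11 9 → sum 88
11 18 15 11 9 21 → sum 85
18 15 11 9 21 4 → sum 78
15 11 9 21 4 25 → sum 85
11 9 21 4 25 9 → sum 79
9 21 4 25 9 3 → sum 71
21 4 25 9 3 2 → sum 64
4 25 9 3 2 20 → sum 63
25 9 3 2 20 24 → sum 83
9 3 2 20 24 20 → sum 78
Lowest of these is 63.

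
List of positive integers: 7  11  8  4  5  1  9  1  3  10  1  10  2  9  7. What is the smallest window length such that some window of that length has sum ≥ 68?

add 7: running sum 7 < 68
add 11: running sum 18 < 68
add 8: running sum 26 < 68
add 4: running sum 30 < 68
add 5: running sum 35 < 68
add 1: running sum 36 < 68
add 9: running sum 45 < 68
add 1: running sum 46 < 68
add 3: running sum 49 < 68
add 10: running sum 59 < 68
add 1: running sum 60 < 68
add 10: shortest ending here [7, 11, 8, 4, 5, 1, 9, 1, 3, 10, 1, 10] sum 70, len 12
add 2: shortest ending here [7, 11, 8, 4, 5, 1, 9, 1, 3, 10, 1, 10, 2] sum 72, len 13
add 9: shortest ending here [11, 8, 4, 5, 1, 9, 1, 3, 10, 1, 10, 2, 9] sum 74, len 13
add 7: shortest ending here [8, 4, 5, 1, 9, 1, 3, 10, 1, 10, 2, 9, 7] sum 70, len 13
Shortest qualifying length: 12.

12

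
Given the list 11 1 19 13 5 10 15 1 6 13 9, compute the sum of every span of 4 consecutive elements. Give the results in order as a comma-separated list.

44, 38, 47, 43, 31, 32, 35, 29

[11, 1, 19, 13] → sum 44
[1, 19, 13, 5] → sum 38
[19, 13, 5, 10] → sum 47
[13, 5, 10, 15] → sum 43
[5, 10, 15, 1] → sum 31
[10, 15, 1, 6] → sum 32
[15, 1, 6, 13] → sum 35
[1, 6, 13, 9] → sum 29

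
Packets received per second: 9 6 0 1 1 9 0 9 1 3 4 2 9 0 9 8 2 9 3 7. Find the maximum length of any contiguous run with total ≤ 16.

5

→ 9: sum 9, len 1
→ 6: sum 15, len 2
→ 0: sum 15, len 3
→ 1: sum 16, len 4
→ 1 (dropped 9): sum 8, len 4
→ 9 (dropped 6): sum 11, len 4
→ 0: sum 11, len 5
→ 9 (dropped 0, 1, 1, 9): sum 9, len 2
→ 1: sum 10, len 3
→ 3: sum 13, len 4
→ 4 (dropped 0, 9): sum 8, len 3
→ 2: sum 10, len 4
→ 9 (dropped 1, 3): sum 15, len 3
→ 0: sum 15, len 4
→ 9 (dropped 4, 2, 9): sum 9, len 2
→ 8 (dropped 0, 9): sum 8, len 1
→ 2: sum 10, len 2
→ 9 (dropped 8): sum 11, len 2
→ 3: sum 14, len 3
→ 7 (dropped 2, 9): sum 10, len 2
Longest length seen: 5.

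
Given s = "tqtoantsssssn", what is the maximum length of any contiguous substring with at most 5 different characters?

Extend right; when distinct count exceeds 5, shrink from the left:
add t: window [t] (1 distinct), len 1
add q: window [t, q] (2 distinct), len 2
add t: window [t, q, t] (2 distinct), len 3
add o: window [t, q, t, o] (3 distinct), len 4
add a: window [t, q, t, o, a] (4 distinct), len 5
add n: window [t, q, t, o, a, n] (5 distinct), len 6
add t: window [t, q, t, o, a, n, t] (5 distinct), len 7
add s: window [t, o, a, n, t, s] (5 distinct), len 6
add s: window [t, o, a, n, t, s, s] (5 distinct), len 7
add s: window [t, o, a, n, t, s, s, s] (5 distinct), len 8
add s: window [t, o, a, n, t, s, s, s, s] (5 distinct), len 9
add s: window [t, o, a, n, t, s, s, s, s, s] (5 distinct), len 10
add n: window [t, o, a, n, t, s, s, s, s, s, n] (5 distinct), len 11
Longest length with ≤5 distinct: 11.

11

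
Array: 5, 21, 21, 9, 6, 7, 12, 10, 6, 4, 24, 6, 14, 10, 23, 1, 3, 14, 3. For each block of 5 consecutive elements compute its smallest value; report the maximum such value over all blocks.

[5, 21, 21, 9, 6] → min 5
[21, 21, 9, 6, 7] → min 6
[21, 9, 6, 7, 12] → min 6
[9, 6, 7, 12, 10] → min 6
[6, 7, 12, 10, 6] → min 6
[7, 12, 10, 6, 4] → min 4
[12, 10, 6, 4, 24] → min 4
[10, 6, 4, 24, 6] → min 4
[6, 4, 24, 6, 14] → min 4
[4, 24, 6, 14, 10] → min 4
[24, 6, 14, 10, 23] → min 6
[6, 14, 10, 23, 1] → min 1
[14, 10, 23, 1, 3] → min 1
[10, 23, 1, 3, 14] → min 1
[23, 1, 3, 14, 3] → min 1
Maximum of these is 6.

6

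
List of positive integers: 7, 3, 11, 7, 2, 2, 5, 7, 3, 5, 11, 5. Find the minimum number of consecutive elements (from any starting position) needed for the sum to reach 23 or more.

4

add 7: running sum 7 < 23
add 3: running sum 10 < 23
add 11: running sum 21 < 23
end 3: [7, 3, 11, 7] sum 28, len 4
end 4: [3, 11, 7, 2] sum 23, len 4
end 5: [3, 11, 7, 2, 2] sum 25, len 5
end 6: [11, 7, 2, 2, 5] sum 27, len 5
end 7: [7, 2, 2, 5, 7] sum 23, len 5
end 8: [7, 2, 2, 5, 7, 3] sum 26, len 6
end 9: [2, 2, 5, 7, 3, 5] sum 24, len 6
end 10: [7, 3, 5, 11] sum 26, len 4
end 11: [3, 5, 11, 5] sum 24, len 4
Shortest qualifying length: 4.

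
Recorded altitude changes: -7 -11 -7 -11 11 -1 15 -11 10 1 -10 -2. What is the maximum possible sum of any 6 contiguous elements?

Each size-6 window and its sum:
(-7, -11, -7, -11, 11, -1) → sum -26
(-11, -7, -11, 11, -1, 15) → sum -4
(-7, -11, 11, -1, 15, -11) → sum -4
(-11, 11, -1, 15, -11, 10) → sum 13
(11, -1, 15, -11, 10, 1) → sum 25
(-1, 15, -11, 10, 1, -10) → sum 4
(15, -11, 10, 1, -10, -2) → sum 3
Maximum of these is 25.

25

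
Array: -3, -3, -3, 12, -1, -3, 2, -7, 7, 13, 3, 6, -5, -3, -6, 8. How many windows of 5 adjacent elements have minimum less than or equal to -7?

5

[-3, -3, -3, 12, -1] → min -3
[-3, -3, 12, -1, -3] → min -3
[-3, 12, -1, -3, 2] → min -3
[12, -1, -3, 2, -7] → min -7  ≤ -7 ✓
[-1, -3, 2, -7, 7] → min -7  ≤ -7 ✓
[-3, 2, -7, 7, 13] → min -7  ≤ -7 ✓
[2, -7, 7, 13, 3] → min -7  ≤ -7 ✓
[-7, 7, 13, 3, 6] → min -7  ≤ -7 ✓
[7, 13, 3, 6, -5] → min -5
[13, 3, 6, -5, -3] → min -5
[3, 6, -5, -3, -6] → min -6
[6, -5, -3, -6, 8] → min -6
5 windows satisfy the condition.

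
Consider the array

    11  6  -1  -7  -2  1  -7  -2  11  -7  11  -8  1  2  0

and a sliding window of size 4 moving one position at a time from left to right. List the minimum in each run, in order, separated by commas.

Sliding a size-4 window across the 15 values:
[11, 6, -1, -7] → min -7
[6, -1, -7, -2] → min -7
[-1, -7, -2, 1] → min -7
[-7, -2, 1, -7] → min -7
[-2, 1, -7, -2] → min -7
[1, -7, -2, 11] → min -7
[-7, -2, 11, -7] → min -7
[-2, 11, -7, 11] → min -7
[11, -7, 11, -8] → min -8
[-7, 11, -8, 1] → min -8
[11, -8, 1, 2] → min -8
[-8, 1, 2, 0] → min -8

-7, -7, -7, -7, -7, -7, -7, -7, -8, -8, -8, -8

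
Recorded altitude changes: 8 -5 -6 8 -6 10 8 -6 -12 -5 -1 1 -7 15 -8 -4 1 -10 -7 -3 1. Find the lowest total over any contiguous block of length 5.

Window sums for each of the 17 positions:
8 -5 -6 8 -6 → sum -1
-5 -6 8 -6 10 → sum 1
-6 8 -6 10 8 → sum 14
8 -6 10 8 -6 → sum 14
-6 10 8 -6 -12 → sum -6
10 8 -6 -12 -5 → sum -5
8 -6 -12 -5 -1 → sum -16
-6 -12 -5 -1 1 → sum -23
-12 -5 -1 1 -7 → sum -24
-5 -1 1 -7 15 → sum 3
-1 1 -7 15 -8 → sum 0
1 -7 15 -8 -4 → sum -3
-7 15 -8 -4 1 → sum -3
15 -8 -4 1 -10 → sum -6
-8 -4 1 -10 -7 → sum -28
-4 1 -10 -7 -3 → sum -23
1 -10 -7 -3 1 → sum -18
Lowest of these is -28.

-28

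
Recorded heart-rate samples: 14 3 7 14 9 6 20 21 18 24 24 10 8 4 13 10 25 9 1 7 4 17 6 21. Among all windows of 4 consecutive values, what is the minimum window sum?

Each size-4 window and its sum:
14 3 7 14 → sum 38
3 7 14 9 → sum 33
7 14 9 6 → sum 36
14 9 6 20 → sum 49
9 6 20 21 → sum 56
6 20 21 18 → sum 65
20 21 18 24 → sum 83
21 18 24 24 → sum 87
18 24 24 10 → sum 76
24 24 10 8 → sum 66
24 10 8 4 → sum 46
10 8 4 13 → sum 35
8 4 13 10 → sum 35
4 13 10 25 → sum 52
13 10 25 9 → sum 57
10 25 9 1 → sum 45
25 9 1 7 → sum 42
9 1 7 4 → sum 21
1 7 4 17 → sum 29
7 4 17 6 → sum 34
4 17 6 21 → sum 48
Minimum of these is 21.

21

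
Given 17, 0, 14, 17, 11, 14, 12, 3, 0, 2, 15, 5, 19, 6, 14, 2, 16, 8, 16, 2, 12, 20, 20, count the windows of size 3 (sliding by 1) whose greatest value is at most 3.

1

[17, 0, 14] → max 17
[0, 14, 17] → max 17
[14, 17, 11] → max 17
[17, 11, 14] → max 17
[11, 14, 12] → max 14
[14, 12, 3] → max 14
[12, 3, 0] → max 12
[3, 0, 2] → max 3  ≤ 3 ✓
[0, 2, 15] → max 15
[2, 15, 5] → max 15
[15, 5, 19] → max 19
[5, 19, 6] → max 19
[19, 6, 14] → max 19
[6, 14, 2] → max 14
[14, 2, 16] → max 16
[2, 16, 8] → max 16
[16, 8, 16] → max 16
[8, 16, 2] → max 16
[16, 2, 12] → max 16
[2, 12, 20] → max 20
[12, 20, 20] → max 20
1 window satisfy the condition.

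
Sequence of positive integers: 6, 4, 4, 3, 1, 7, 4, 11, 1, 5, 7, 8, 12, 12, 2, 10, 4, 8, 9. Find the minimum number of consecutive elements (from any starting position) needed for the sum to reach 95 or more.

14

Extend right; whenever the sum reaches 95, record the length and shrink from the left:
add 6: running sum 6 < 95
add 4: running sum 10 < 95
add 4: running sum 14 < 95
add 3: running sum 17 < 95
add 1: running sum 18 < 95
add 7: running sum 25 < 95
add 4: running sum 29 < 95
add 11: running sum 40 < 95
add 1: running sum 41 < 95
add 5: running sum 46 < 95
add 7: running sum 53 < 95
add 8: running sum 61 < 95
add 12: running sum 73 < 95
add 12: running sum 85 < 95
add 2: running sum 87 < 95
add 10: shortest ending here [6, 4, 4, 3, 1, 7, 4, 11, 1, 5, 7, 8, 12, 12, 2, 10] sum 97, len 16
add 4: shortest ending here [4, 4, 3, 1, 7, 4, 11, 1, 5, 7, 8, 12, 12, 2, 10, 4] sum 95, len 16
add 8: shortest ending here [3, 1, 7, 4, 11, 1, 5, 7, 8, 12, 12, 2, 10, 4, 8] sum 95, len 15
add 9: shortest ending here [7, 4, 11, 1, 5, 7, 8, 12, 12, 2, 10, 4, 8, 9] sum 100, len 14
Shortest qualifying length: 14.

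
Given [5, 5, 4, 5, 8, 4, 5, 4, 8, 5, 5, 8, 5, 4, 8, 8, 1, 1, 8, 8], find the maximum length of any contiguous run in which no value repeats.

add 5: [5] len 1
add 5 (repeat 5, move left end past it): [5] len 1
add 4: [5, 4] len 2
add 5 (repeat 5, move left end past it): [4, 5] len 2
add 8: [4, 5, 8] len 3
add 4 (repeat 4, move left end past it): [5, 8, 4] len 3
add 5 (repeat 5, move left end past it): [8, 4, 5] len 3
add 4 (repeat 4, move left end past it): [5, 4] len 2
add 8: [5, 4, 8] len 3
add 5 (repeat 5, move left end past it): [4, 8, 5] len 3
add 5 (repeat 5, move left end past it): [5] len 1
add 8: [5, 8] len 2
add 5 (repeat 5, move left end past it): [8, 5] len 2
add 4: [8, 5, 4] len 3
add 8 (repeat 8, move left end past it): [5, 4, 8] len 3
add 8 (repeat 8, move left end past it): [8] len 1
add 1: [8, 1] len 2
add 1 (repeat 1, move left end past it): [1] len 1
add 8: [1, 8] len 2
add 8 (repeat 8, move left end past it): [8] len 1
Longest all-distinct length: 3.

3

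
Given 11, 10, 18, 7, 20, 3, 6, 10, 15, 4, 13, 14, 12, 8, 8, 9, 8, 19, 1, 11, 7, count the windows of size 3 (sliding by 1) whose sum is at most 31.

12

[11, 10, 18] → sum 39
[10, 18, 7] → sum 35
[18, 7, 20] → sum 45
[7, 20, 3] → sum 30  ≤ 31 ✓
[20, 3, 6] → sum 29  ≤ 31 ✓
[3, 6, 10] → sum 19  ≤ 31 ✓
[6, 10, 15] → sum 31  ≤ 31 ✓
[10, 15, 4] → sum 29  ≤ 31 ✓
[15, 4, 13] → sum 32
[4, 13, 14] → sum 31  ≤ 31 ✓
[13, 14, 12] → sum 39
[14, 12, 8] → sum 34
[12, 8, 8] → sum 28  ≤ 31 ✓
[8, 8, 9] → sum 25  ≤ 31 ✓
[8, 9, 8] → sum 25  ≤ 31 ✓
[9, 8, 19] → sum 36
[8, 19, 1] → sum 28  ≤ 31 ✓
[19, 1, 11] → sum 31  ≤ 31 ✓
[1, 11, 7] → sum 19  ≤ 31 ✓
12 windows satisfy the condition.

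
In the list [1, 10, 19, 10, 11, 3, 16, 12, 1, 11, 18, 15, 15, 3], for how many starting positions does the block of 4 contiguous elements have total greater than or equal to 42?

(1, 10, 19, 10) → sum 40
(10, 19, 10, 11) → sum 50  ≥ 42 ✓
(19, 10, 11, 3) → sum 43  ≥ 42 ✓
(10, 11, 3, 16) → sum 40
(11, 3, 16, 12) → sum 42  ≥ 42 ✓
(3, 16, 12, 1) → sum 32
(16, 12, 1, 11) → sum 40
(12, 1, 11, 18) → sum 42  ≥ 42 ✓
(1, 11, 18, 15) → sum 45  ≥ 42 ✓
(11, 18, 15, 15) → sum 59  ≥ 42 ✓
(18, 15, 15, 3) → sum 51  ≥ 42 ✓
7 windows satisfy the condition.

7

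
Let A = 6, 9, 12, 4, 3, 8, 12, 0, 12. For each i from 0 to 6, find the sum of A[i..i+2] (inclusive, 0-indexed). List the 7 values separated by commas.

6 9 12 → sum 27
9 12 4 → sum 25
12 4 3 → sum 19
4 3 8 → sum 15
3 8 12 → sum 23
8 12 0 → sum 20
12 0 12 → sum 24

27, 25, 19, 15, 23, 20, 24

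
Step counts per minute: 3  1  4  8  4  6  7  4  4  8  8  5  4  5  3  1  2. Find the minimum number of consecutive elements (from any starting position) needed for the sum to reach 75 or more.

16

add 3: running sum 3 < 75
add 1: running sum 4 < 75
add 4: running sum 8 < 75
add 8: running sum 16 < 75
add 4: running sum 20 < 75
add 6: running sum 26 < 75
add 7: running sum 33 < 75
add 4: running sum 37 < 75
add 4: running sum 41 < 75
add 8: running sum 49 < 75
add 8: running sum 57 < 75
add 5: running sum 62 < 75
add 4: running sum 66 < 75
add 5: running sum 71 < 75
add 3: running sum 74 < 75
add 1: shortest ending here [3, 1, 4, 8, 4, 6, 7, 4, 4, 8, 8, 5, 4, 5, 3, 1] sum 75, len 16
add 2: shortest ending here [3, 1, 4, 8, 4, 6, 7, 4, 4, 8, 8, 5, 4, 5, 3, 1, 2] sum 77, len 17
Shortest qualifying length: 16.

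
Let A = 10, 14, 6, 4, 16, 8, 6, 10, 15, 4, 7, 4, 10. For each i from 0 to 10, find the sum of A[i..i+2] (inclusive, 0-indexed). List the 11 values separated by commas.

30, 24, 26, 28, 30, 24, 31, 29, 26, 15, 21

(10, 14, 6) → sum 30
(14, 6, 4) → sum 24
(6, 4, 16) → sum 26
(4, 16, 8) → sum 28
(16, 8, 6) → sum 30
(8, 6, 10) → sum 24
(6, 10, 15) → sum 31
(10, 15, 4) → sum 29
(15, 4, 7) → sum 26
(4, 7, 4) → sum 15
(7, 4, 10) → sum 21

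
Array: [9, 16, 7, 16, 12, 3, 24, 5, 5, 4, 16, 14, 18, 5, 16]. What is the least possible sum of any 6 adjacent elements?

[9, 16, 7, 16, 12, 3] → sum 63
[16, 7, 16, 12, 3, 24] → sum 78
[7, 16, 12, 3, 24, 5] → sum 67
[16, 12, 3, 24, 5, 5] → sum 65
[12, 3, 24, 5, 5, 4] → sum 53
[3, 24, 5, 5, 4, 16] → sum 57
[24, 5, 5, 4, 16, 14] → sum 68
[5, 5, 4, 16, 14, 18] → sum 62
[5, 4, 16, 14, 18, 5] → sum 62
[4, 16, 14, 18, 5, 16] → sum 73
Least of these is 53.

53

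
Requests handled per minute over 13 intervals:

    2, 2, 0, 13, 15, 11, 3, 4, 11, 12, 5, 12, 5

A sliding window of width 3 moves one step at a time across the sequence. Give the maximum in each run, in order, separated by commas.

2, 13, 15, 15, 15, 11, 11, 12, 12, 12, 12

(2, 2, 0) → max 2
(2, 0, 13) → max 13
(0, 13, 15) → max 15
(13, 15, 11) → max 15
(15, 11, 3) → max 15
(11, 3, 4) → max 11
(3, 4, 11) → max 11
(4, 11, 12) → max 12
(11, 12, 5) → max 12
(12, 5, 12) → max 12
(5, 12, 5) → max 12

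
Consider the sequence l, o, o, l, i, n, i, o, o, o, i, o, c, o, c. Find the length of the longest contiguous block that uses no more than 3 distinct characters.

9

add l: window [l] (1 distinct), len 1
add o: window [l, o] (2 distinct), len 2
add o: window [l, o, o] (2 distinct), len 3
add l: window [l, o, o, l] (2 distinct), len 4
add i: window [l, o, o, l, i] (3 distinct), len 5
add n: window [l, i, n] (3 distinct), len 3
add i: window [l, i, n, i] (3 distinct), len 4
add o: window [i, n, i, o] (3 distinct), len 4
add o: window [i, n, i, o, o] (3 distinct), len 5
add o: window [i, n, i, o, o, o] (3 distinct), len 6
add i: window [i, n, i, o, o, o, i] (3 distinct), len 7
add o: window [i, n, i, o, o, o, i, o] (3 distinct), len 8
add c: window [i, o, o, o, i, o, c] (3 distinct), len 7
add o: window [i, o, o, o, i, o, c, o] (3 distinct), len 8
add c: window [i, o, o, o, i, o, c, o, c] (3 distinct), len 9
Longest length with ≤3 distinct: 9.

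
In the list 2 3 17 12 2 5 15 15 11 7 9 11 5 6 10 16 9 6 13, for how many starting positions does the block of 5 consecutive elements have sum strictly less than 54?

13

[2, 3, 17, 12, 2] → sum 36  < 54 ✓
[3, 17, 12, 2, 5] → sum 39  < 54 ✓
[17, 12, 2, 5, 15] → sum 51  < 54 ✓
[12, 2, 5, 15, 15] → sum 49  < 54 ✓
[2, 5, 15, 15, 11] → sum 48  < 54 ✓
[5, 15, 15, 11, 7] → sum 53  < 54 ✓
[15, 15, 11, 7, 9] → sum 57
[15, 11, 7, 9, 11] → sum 53  < 54 ✓
[11, 7, 9, 11, 5] → sum 43  < 54 ✓
[7, 9, 11, 5, 6] → sum 38  < 54 ✓
[9, 11, 5, 6, 10] → sum 41  < 54 ✓
[11, 5, 6, 10, 16] → sum 48  < 54 ✓
[5, 6, 10, 16, 9] → sum 46  < 54 ✓
[6, 10, 16, 9, 6] → sum 47  < 54 ✓
[10, 16, 9, 6, 13] → sum 54
13 windows satisfy the condition.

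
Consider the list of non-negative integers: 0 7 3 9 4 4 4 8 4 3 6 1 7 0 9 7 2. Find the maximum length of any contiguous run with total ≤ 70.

15

[0] sum 0 len 1
[0, 7] sum 7 len 2
[0, 7, 3] sum 10 len 3
[0, 7, 3, 9] sum 19 len 4
[0, 7, 3, 9, 4] sum 23 len 5
[0, 7, 3, 9, 4, 4] sum 27 len 6
[0, 7, 3, 9, 4, 4, 4] sum 31 len 7
[0, 7, 3, 9, 4, 4, 4, 8] sum 39 len 8
[0, 7, 3, 9, 4, 4, 4, 8, 4] sum 43 len 9
[0, 7, 3, 9, 4, 4, 4, 8, 4, 3] sum 46 len 10
[0, 7, 3, 9, 4, 4, 4, 8, 4, 3, 6] sum 52 len 11
[0, 7, 3, 9, 4, 4, 4, 8, 4, 3, 6, 1] sum 53 len 12
[0, 7, 3, 9, 4, 4, 4, 8, 4, 3, 6, 1, 7] sum 60 len 13
[0, 7, 3, 9, 4, 4, 4, 8, 4, 3, 6, 1, 7, 0] sum 60 len 14
[0, 7, 3, 9, 4, 4, 4, 8, 4, 3, 6, 1, 7, 0, 9] sum 69 len 15
[3, 9, 4, 4, 4, 8, 4, 3, 6, 1, 7, 0, 9, 7] sum 69 len 14
[9, 4, 4, 4, 8, 4, 3, 6, 1, 7, 0, 9, 7, 2] sum 68 len 14
Longest length seen: 15.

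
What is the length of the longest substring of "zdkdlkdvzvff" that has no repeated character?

5

[z] len 1
[z, d] len 2
[z, d, k] len 3
[k, d] len 2
[k, d, l] len 3
[d, l, k] len 3
[l, k, d] len 3
[l, k, d, v] len 4
[l, k, d, v, z] len 5
[z, v] len 2
[z, v, f] len 3
[f] len 1
Longest all-distinct length: 5.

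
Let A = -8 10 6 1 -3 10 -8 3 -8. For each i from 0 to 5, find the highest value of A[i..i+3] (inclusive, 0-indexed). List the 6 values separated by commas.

Sliding a size-4 window across the 9 values:
-8 10 6 1 → max 10
10 6 1 -3 → max 10
6 1 -3 10 → max 10
1 -3 10 -8 → max 10
-3 10 -8 3 → max 10
10 -8 3 -8 → max 10

10, 10, 10, 10, 10, 10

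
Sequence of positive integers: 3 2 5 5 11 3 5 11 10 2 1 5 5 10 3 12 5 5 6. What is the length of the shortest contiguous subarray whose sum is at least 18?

2

Extend right; whenever the sum reaches 18, record the length and shrink from the left:
add 3: running sum 3 < 18
add 2: running sum 5 < 18
add 5: running sum 10 < 18
add 5: running sum 15 < 18
end 4: [5, 5, 11] sum 21, len 3
end 5: [5, 11, 3] sum 19, len 3
end 6: [11, 3, 5] sum 19, len 3
end 7: [3, 5, 11] sum 19, len 3
end 8: [11, 10] sum 21, len 2
end 9: [11, 10, 2] sum 23, len 3
end 10: [11, 10, 2, 1] sum 24, len 4
end 11: [10, 2, 1, 5] sum 18, len 4
end 12: [10, 2, 1, 5, 5] sum 23, len 5
end 13: [5, 5, 10] sum 20, len 3
end 14: [5, 10, 3] sum 18, len 3
end 15: [10, 3, 12] sum 25, len 3
end 16: [3, 12, 5] sum 20, len 3
end 17: [12, 5, 5] sum 22, len 3
end 18: [12, 5, 5, 6] sum 28, len 4
Shortest qualifying length: 2.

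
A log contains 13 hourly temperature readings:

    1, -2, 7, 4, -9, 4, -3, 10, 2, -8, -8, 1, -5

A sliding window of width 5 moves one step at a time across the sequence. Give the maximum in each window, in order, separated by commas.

7, 7, 7, 10, 10, 10, 10, 10, 2

1 -2 7 4 -9 → max 7
-2 7 4 -9 4 → max 7
7 4 -9 4 -3 → max 7
4 -9 4 -3 10 → max 10
-9 4 -3 10 2 → max 10
4 -3 10 2 -8 → max 10
-3 10 2 -8 -8 → max 10
10 2 -8 -8 1 → max 10
2 -8 -8 1 -5 → max 2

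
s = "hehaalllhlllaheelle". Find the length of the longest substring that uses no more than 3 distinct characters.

[h] 1 distinct, len 1
[h, e] 2 distinct, len 2
[h, e, h] 2 distinct, len 3
[h, e, h, a] 3 distinct, len 4
[h, e, h, a, a] 3 distinct, len 5
[h, a, a, l] 3 distinct, len 4
[h, a, a, l, l] 3 distinct, len 5
[h, a, a, l, l, l] 3 distinct, len 6
[h, a, a, l, l, l, h] 3 distinct, len 7
[h, a, a, l, l, l, h, l] 3 distinct, len 8
[h, a, a, l, l, l, h, l, l] 3 distinct, len 9
[h, a, a, l, l, l, h, l, l, l] 3 distinct, len 10
[h, a, a, l, l, l, h, l, l, l, a] 3 distinct, len 11
[h, a, a, l, l, l, h, l, l, l, a, h] 3 distinct, len 12
[a, h, e] 3 distinct, len 3
[a, h, e, e] 3 distinct, len 4
[h, e, e, l] 3 distinct, len 4
[h, e, e, l, l] 3 distinct, len 5
[h, e, e, l, l, e] 3 distinct, len 6
Longest length with ≤3 distinct: 12.

12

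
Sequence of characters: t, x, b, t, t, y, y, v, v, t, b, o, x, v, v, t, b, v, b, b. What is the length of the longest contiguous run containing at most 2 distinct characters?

4

[t] 1 distinct, len 1
[t, x] 2 distinct, len 2
[x, b] 2 distinct, len 2
[b, t] 2 distinct, len 2
[b, t, t] 2 distinct, len 3
[t, t, y] 2 distinct, len 3
[t, t, y, y] 2 distinct, len 4
[y, y, v] 2 distinct, len 3
[y, y, v, v] 2 distinct, len 4
[v, v, t] 2 distinct, len 3
[t, b] 2 distinct, len 2
[b, o] 2 distinct, len 2
[o, x] 2 distinct, len 2
[x, v] 2 distinct, len 2
[x, v, v] 2 distinct, len 3
[v, v, t] 2 distinct, len 3
[t, b] 2 distinct, len 2
[b, v] 2 distinct, len 2
[b, v, b] 2 distinct, len 3
[b, v, b, b] 2 distinct, len 4
Longest length with ≤2 distinct: 4.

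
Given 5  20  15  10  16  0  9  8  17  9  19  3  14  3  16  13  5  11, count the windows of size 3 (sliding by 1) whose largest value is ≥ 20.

2

[5, 20, 15] → max 20  ≥ 20 ✓
[20, 15, 10] → max 20  ≥ 20 ✓
[15, 10, 16] → max 16
[10, 16, 0] → max 16
[16, 0, 9] → max 16
[0, 9, 8] → max 9
[9, 8, 17] → max 17
[8, 17, 9] → max 17
[17, 9, 19] → max 19
[9, 19, 3] → max 19
[19, 3, 14] → max 19
[3, 14, 3] → max 14
[14, 3, 16] → max 16
[3, 16, 13] → max 16
[16, 13, 5] → max 16
[13, 5, 11] → max 13
2 windows satisfy the condition.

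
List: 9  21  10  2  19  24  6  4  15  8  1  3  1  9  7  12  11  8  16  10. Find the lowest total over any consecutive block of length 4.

Window sums for each of the 17 positions:
9 21 10 2 → sum 42
21 10 2 19 → sum 52
10 2 19 24 → sum 55
2 19 24 6 → sum 51
19 24 6 4 → sum 53
24 6 4 15 → sum 49
6 4 15 8 → sum 33
4 15 8 1 → sum 28
15 8 1 3 → sum 27
8 1 3 1 → sum 13
1 3 1 9 → sum 14
3 1 9 7 → sum 20
1 9 7 12 → sum 29
9 7 12 11 → sum 39
7 12 11 8 → sum 38
12 11 8 16 → sum 47
11 8 16 10 → sum 45
Lowest of these is 13.

13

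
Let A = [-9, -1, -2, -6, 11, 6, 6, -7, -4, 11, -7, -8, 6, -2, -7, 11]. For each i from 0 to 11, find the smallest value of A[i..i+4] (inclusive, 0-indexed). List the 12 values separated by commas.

-9, -6, -6, -7, -7, -7, -7, -8, -8, -8, -8, -8

Sliding a size-5 window across the 16 values:
(-9, -1, -2, -6, 11) → min -9
(-1, -2, -6, 11, 6) → min -6
(-2, -6, 11, 6, 6) → min -6
(-6, 11, 6, 6, -7) → min -7
(11, 6, 6, -7, -4) → min -7
(6, 6, -7, -4, 11) → min -7
(6, -7, -4, 11, -7) → min -7
(-7, -4, 11, -7, -8) → min -8
(-4, 11, -7, -8, 6) → min -8
(11, -7, -8, 6, -2) → min -8
(-7, -8, 6, -2, -7) → min -8
(-8, 6, -2, -7, 11) → min -8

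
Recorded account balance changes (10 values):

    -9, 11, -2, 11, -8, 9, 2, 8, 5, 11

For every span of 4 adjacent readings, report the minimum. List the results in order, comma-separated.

-9, -8, -8, -8, -8, 2, 2

Sliding a size-4 window across the 10 values:
[-9, 11, -2, 11] → min -9
[11, -2, 11, -8] → min -8
[-2, 11, -8, 9] → min -8
[11, -8, 9, 2] → min -8
[-8, 9, 2, 8] → min -8
[9, 2, 8, 5] → min 2
[2, 8, 5, 11] → min 2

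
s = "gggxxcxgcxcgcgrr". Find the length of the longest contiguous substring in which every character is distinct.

3

[g] len 1
[g] len 1
[g] len 1
[g, x] len 2
[x] len 1
[x, c] len 2
[c, x] len 2
[c, x, g] len 3
[x, g, c] len 3
[g, c, x] len 3
[x, c] len 2
[x, c, g] len 3
[g, c] len 2
[c, g] len 2
[c, g, r] len 3
[r] len 1
Longest all-distinct length: 3.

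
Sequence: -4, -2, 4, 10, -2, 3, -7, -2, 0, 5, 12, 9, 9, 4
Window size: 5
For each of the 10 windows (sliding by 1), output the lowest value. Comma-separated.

(-4, -2, 4, 10, -2) → min -4
(-2, 4, 10, -2, 3) → min -2
(4, 10, -2, 3, -7) → min -7
(10, -2, 3, -7, -2) → min -7
(-2, 3, -7, -2, 0) → min -7
(3, -7, -2, 0, 5) → min -7
(-7, -2, 0, 5, 12) → min -7
(-2, 0, 5, 12, 9) → min -2
(0, 5, 12, 9, 9) → min 0
(5, 12, 9, 9, 4) → min 4

-4, -2, -7, -7, -7, -7, -7, -2, 0, 4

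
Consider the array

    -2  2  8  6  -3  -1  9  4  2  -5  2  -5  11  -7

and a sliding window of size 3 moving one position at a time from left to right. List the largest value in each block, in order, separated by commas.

Sliding a size-3 window across the 14 values:
(-2, 2, 8) → max 8
(2, 8, 6) → max 8
(8, 6, -3) → max 8
(6, -3, -1) → max 6
(-3, -1, 9) → max 9
(-1, 9, 4) → max 9
(9, 4, 2) → max 9
(4, 2, -5) → max 4
(2, -5, 2) → max 2
(-5, 2, -5) → max 2
(2, -5, 11) → max 11
(-5, 11, -7) → max 11

8, 8, 8, 6, 9, 9, 9, 4, 2, 2, 11, 11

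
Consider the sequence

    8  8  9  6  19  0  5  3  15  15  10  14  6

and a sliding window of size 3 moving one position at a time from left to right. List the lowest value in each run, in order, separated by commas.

Sliding a size-3 window across the 13 values:
[8, 8, 9] → min 8
[8, 9, 6] → min 6
[9, 6, 19] → min 6
[6, 19, 0] → min 0
[19, 0, 5] → min 0
[0, 5, 3] → min 0
[5, 3, 15] → min 3
[3, 15, 15] → min 3
[15, 15, 10] → min 10
[15, 10, 14] → min 10
[10, 14, 6] → min 6

8, 6, 6, 0, 0, 0, 3, 3, 10, 10, 6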